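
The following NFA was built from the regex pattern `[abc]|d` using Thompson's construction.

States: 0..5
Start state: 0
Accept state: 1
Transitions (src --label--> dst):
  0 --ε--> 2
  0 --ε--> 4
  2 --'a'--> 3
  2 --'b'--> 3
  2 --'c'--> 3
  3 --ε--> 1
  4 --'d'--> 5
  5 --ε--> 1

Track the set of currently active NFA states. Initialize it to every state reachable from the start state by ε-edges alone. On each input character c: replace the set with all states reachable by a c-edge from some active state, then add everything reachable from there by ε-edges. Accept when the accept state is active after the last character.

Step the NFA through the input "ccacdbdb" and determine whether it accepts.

Answer: REJECT

Trace:
start: ε-closure({0}) = {0,2,4}
'c' @ 1: {1,3}  [accepting]
'c' @ 2: {}  — dead — no transitions
rest 'acdbdb' ignored (set empty)
end set {} — state 1 not in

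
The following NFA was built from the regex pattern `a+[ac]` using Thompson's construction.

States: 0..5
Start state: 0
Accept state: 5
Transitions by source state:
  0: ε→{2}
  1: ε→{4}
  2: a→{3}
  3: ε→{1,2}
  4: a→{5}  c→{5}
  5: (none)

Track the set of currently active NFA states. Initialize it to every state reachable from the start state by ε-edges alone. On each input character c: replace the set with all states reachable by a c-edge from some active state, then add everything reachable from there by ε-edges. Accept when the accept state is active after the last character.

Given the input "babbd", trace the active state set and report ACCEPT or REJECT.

Answer: REJECT

Derivation:
start: ε-closure({0}) = {0,2}
'b' @ 1: {}  — no active states
rest 'abbd' ignored (set empty)
final: {}; accept 5 not in set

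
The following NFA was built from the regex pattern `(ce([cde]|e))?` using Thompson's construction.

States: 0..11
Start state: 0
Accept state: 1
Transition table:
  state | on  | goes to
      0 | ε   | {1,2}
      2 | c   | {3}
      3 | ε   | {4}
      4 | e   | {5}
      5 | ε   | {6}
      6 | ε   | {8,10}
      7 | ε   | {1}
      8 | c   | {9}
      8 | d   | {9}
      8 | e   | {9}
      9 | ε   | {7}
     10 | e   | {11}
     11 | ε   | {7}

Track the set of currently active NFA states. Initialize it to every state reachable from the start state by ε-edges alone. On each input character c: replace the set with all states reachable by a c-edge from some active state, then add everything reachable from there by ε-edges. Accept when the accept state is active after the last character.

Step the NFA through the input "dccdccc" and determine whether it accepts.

S₀ = ε-closure({0}) = {0,1,2}
'd' @ 1: {}  — no active states
rest 'ccdccc' ignored (set empty)
final: {}; accept 1 not in set

Answer: REJECT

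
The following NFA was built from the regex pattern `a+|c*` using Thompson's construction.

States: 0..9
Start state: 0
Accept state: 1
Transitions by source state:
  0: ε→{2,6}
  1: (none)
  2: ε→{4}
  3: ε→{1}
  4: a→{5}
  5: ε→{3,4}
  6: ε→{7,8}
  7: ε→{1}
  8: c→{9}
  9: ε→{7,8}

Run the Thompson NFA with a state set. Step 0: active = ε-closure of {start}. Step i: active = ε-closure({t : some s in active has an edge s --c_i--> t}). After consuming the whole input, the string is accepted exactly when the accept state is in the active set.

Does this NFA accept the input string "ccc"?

Answer: ACCEPT

Trace:
S₀ = ε-closure({0}) = {0,1,2,4,6,7,8}
'c' @ 1: {1,7,8,9}  (accept∈set)
'c' @ 2: {1,7,8,9}  (accept∈set)
'c' @ 3: {1,7,8,9}  (accept∈set)
after full input: {1,7,8,9}  (accept=1 in)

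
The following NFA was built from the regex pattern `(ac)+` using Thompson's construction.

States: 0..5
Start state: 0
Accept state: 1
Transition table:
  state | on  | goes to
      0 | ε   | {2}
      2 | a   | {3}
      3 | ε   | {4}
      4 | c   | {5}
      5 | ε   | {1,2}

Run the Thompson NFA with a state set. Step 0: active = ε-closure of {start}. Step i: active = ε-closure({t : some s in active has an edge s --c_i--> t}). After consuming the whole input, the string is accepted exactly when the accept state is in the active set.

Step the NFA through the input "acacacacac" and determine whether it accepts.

S₀ = ε-closure({0}) = {0,2}
'a' @ 1: {3,4}
'c' @ 2: {1,2,5}  [accepting]
'a' @ 3: {3,4}
'c' @ 4: {1,2,5}  [accepting]
'a' @ 5: {3,4}
'c' @ 6: {1,2,5}  [accepting]
'a' @ 7: {3,4}
'c' @ 8: {1,2,5}  [accepting]
'a' @ 9: {3,4}
'c' @ 10: {1,2,5}  [accepting]
final: {1,2,5}; accept 1 in set

Answer: ACCEPT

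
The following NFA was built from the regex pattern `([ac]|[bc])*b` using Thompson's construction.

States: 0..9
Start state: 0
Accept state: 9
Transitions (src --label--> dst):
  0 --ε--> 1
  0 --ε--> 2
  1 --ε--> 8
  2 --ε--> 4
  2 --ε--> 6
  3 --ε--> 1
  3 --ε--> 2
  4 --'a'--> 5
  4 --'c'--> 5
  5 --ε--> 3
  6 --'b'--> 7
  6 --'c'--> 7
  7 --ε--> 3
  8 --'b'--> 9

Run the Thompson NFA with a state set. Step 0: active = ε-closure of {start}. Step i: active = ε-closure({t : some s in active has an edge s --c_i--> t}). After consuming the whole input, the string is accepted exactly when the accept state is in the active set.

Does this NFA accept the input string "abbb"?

S₀ = ε-closure({0}) = {0,1,2,4,6,8}
'a' @ 1: {1,2,3,4,5,6,8}
'b' @ 2: {1,2,3,4,6,7,8,9}  ✓accept
'b' @ 3: {1,2,3,4,6,7,8,9}  ✓accept
'b' @ 4: {1,2,3,4,6,7,8,9}  ✓accept
end set {1,2,3,4,6,7,8,9} — state 9 in

Answer: ACCEPT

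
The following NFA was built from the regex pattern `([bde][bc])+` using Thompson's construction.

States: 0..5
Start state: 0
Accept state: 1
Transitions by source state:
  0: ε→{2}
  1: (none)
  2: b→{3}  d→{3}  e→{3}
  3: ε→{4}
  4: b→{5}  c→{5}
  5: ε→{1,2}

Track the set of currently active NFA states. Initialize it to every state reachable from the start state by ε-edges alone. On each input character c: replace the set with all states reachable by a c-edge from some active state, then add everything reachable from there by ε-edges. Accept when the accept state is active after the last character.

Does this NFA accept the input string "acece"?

Answer: REJECT

Derivation:
S₀ = ε-closure({0}) = {0,2}
'a' @ 1: {}  — dead — no transitions
rest 'cece' ignored (set empty)
final: {}; accept 1 not in set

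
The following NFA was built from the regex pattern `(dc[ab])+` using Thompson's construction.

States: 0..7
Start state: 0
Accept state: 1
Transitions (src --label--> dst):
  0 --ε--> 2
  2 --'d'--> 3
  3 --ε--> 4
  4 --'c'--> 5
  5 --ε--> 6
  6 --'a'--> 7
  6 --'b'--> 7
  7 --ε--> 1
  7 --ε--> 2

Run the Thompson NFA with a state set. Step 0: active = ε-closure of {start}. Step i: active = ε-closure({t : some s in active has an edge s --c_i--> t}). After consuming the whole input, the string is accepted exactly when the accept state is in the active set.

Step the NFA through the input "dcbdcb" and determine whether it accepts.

initial (ε-close {0}): {0,2}
'd' @ 1: {3,4}
'c' @ 2: {5,6}
'b' @ 3: {1,2,7}  (accept∈set)
'd' @ 4: {3,4}
'c' @ 5: {5,6}
'b' @ 6: {1,2,7}  (accept∈set)
final: {1,2,7}; accept 1 in set

Answer: ACCEPT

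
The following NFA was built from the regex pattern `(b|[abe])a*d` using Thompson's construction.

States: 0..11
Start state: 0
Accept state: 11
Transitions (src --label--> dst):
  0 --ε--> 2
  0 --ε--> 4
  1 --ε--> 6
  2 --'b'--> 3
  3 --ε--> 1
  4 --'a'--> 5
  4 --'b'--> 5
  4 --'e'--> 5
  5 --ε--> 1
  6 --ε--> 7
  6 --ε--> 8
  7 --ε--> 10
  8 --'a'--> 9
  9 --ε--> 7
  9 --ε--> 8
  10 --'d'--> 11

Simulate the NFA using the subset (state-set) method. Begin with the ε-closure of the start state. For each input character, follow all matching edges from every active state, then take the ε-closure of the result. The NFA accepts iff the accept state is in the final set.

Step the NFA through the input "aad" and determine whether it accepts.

Answer: ACCEPT

Derivation:
S₀ = ε-closure({0}) = {0,2,4}
'a' @ 1: {1,5,6,7,8,10}
'a' @ 2: {7,8,9,10}
'd' @ 3: {11}  (accept∈set)
after full input: {11}  (accept=11 in)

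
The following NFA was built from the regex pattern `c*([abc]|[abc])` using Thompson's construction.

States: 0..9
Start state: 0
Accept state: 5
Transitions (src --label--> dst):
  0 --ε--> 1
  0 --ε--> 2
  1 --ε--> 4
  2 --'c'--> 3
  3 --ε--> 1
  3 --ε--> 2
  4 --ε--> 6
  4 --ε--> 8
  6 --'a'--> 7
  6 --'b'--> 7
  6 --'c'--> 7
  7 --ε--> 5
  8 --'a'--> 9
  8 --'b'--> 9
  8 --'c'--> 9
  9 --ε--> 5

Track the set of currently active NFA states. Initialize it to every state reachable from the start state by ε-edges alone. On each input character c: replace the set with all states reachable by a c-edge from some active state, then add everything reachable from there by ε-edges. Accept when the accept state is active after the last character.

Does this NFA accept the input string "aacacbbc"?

Answer: REJECT

Derivation:
S₀ = ε-closure({0}) = {0,1,2,4,6,8}
'a' @ 1: {5,7,9}  [accepting]
'a' @ 2: {}  — no active states
rest 'cacbbc' ignored (set empty)
after full input: {}  (accept=5 not in)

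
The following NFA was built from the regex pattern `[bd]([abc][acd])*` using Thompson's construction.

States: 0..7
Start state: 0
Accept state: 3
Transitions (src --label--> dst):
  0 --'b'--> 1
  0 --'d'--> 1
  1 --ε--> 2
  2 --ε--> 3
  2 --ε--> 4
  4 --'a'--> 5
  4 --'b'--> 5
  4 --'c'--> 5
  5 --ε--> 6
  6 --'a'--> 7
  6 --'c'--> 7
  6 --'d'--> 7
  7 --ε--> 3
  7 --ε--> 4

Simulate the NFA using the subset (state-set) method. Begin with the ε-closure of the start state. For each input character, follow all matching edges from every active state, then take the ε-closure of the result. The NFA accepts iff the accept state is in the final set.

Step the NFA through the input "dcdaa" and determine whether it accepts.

Answer: ACCEPT

Steps:
start: ε-closure({0}) = {0}
'd' @ 1: {1,2,3,4}  ✓accept
'c' @ 2: {5,6}
'd' @ 3: {3,4,7}  ✓accept
'a' @ 4: {5,6}
'a' @ 5: {3,4,7}  ✓accept
end set {3,4,7} — state 3 in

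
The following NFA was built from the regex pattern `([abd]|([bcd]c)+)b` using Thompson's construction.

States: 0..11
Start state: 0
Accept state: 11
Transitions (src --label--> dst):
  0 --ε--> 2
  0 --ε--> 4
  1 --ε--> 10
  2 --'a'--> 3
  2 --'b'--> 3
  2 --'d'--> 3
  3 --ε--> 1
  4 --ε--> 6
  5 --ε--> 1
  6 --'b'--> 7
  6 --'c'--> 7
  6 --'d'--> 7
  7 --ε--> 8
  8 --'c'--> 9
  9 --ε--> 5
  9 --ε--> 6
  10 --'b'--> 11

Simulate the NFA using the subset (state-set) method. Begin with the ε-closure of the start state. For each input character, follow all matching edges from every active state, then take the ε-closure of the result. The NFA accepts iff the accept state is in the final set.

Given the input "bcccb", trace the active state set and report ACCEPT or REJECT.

Answer: ACCEPT

Trace:
start: ε-closure({0}) = {0,2,4,6}
'b' @ 1: {1,3,7,8,10}
'c' @ 2: {1,5,6,9,10}
'c' @ 3: {7,8}
'c' @ 4: {1,5,6,9,10}
'b' @ 5: {7,8,11}  [accepting]
final: {7,8,11}; accept 11 in set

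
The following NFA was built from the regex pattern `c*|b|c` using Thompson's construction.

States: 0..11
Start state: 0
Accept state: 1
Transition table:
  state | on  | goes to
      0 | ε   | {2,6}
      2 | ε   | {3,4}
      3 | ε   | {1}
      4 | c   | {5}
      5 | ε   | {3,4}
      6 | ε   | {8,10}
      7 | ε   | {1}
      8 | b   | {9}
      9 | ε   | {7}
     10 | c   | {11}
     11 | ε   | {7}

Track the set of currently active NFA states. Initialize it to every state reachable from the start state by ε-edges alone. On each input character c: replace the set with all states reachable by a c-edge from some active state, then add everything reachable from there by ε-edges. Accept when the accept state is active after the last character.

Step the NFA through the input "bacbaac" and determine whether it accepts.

S₀ = ε-closure({0}) = {0,1,2,3,4,6,8,10}
'b' @ 1: {1,7,9}  (accept∈set)
'a' @ 2: {}  — state set empty
rest 'cbaac' ignored (set empty)
final: {}; accept 1 not in set

Answer: REJECT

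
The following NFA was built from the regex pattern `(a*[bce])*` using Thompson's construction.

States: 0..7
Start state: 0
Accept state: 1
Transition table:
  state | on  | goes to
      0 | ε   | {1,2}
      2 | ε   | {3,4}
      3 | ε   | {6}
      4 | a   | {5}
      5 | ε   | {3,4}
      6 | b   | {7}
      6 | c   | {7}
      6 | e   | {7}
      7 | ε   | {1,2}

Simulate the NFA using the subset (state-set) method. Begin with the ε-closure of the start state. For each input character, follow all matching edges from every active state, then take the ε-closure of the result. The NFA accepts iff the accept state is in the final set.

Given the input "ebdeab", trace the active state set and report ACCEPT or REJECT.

Answer: REJECT

Trace:
S₀ = ε-closure({0}) = {0,1,2,3,4,6}
'e' @ 1: {1,2,3,4,6,7}  ✓accept
'b' @ 2: {1,2,3,4,6,7}  ✓accept
'd' @ 3: {}  — dead — no transitions
rest 'eab' ignored (set empty)
after full input: {}  (accept=1 not in)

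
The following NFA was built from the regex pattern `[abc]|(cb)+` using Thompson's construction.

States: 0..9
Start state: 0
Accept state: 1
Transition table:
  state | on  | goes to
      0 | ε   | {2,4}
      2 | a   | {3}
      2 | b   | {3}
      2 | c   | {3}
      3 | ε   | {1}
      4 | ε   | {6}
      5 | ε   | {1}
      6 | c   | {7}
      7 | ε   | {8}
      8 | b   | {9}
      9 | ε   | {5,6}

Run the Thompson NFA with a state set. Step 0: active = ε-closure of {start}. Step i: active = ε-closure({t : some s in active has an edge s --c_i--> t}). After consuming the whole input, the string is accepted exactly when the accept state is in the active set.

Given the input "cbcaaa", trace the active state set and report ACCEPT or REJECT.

S₀ = ε-closure({0}) = {0,2,4,6}
'c' @ 1: {1,3,7,8}  [accepting]
'b' @ 2: {1,5,6,9}  [accepting]
'c' @ 3: {7,8}
'a' @ 4: {}  — no active states
rest 'aa' ignored (set empty)
end set {} — state 1 not in

Answer: REJECT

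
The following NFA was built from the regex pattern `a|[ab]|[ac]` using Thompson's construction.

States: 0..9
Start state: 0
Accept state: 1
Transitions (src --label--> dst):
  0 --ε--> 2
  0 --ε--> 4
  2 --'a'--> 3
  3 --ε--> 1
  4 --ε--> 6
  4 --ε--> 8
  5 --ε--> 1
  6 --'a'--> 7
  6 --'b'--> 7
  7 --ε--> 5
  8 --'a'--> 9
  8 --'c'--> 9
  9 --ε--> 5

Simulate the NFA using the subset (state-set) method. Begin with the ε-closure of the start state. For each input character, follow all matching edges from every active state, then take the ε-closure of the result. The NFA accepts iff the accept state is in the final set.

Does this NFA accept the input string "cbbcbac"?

S₀ = ε-closure({0}) = {0,2,4,6,8}
'c' @ 1: {1,5,9}  [accepting]
'b' @ 2: {}  — dead — no transitions
rest 'bcbac' ignored (set empty)
after full input: {}  (accept=1 not in)

Answer: REJECT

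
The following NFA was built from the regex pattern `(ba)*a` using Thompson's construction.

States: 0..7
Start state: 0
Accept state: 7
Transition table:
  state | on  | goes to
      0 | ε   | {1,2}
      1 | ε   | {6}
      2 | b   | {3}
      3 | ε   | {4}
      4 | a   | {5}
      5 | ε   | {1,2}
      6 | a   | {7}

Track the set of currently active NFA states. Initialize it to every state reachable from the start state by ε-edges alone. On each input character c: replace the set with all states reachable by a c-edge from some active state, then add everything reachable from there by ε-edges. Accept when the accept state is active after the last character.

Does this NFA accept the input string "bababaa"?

Answer: ACCEPT

Trace:
start: ε-closure({0}) = {0,1,2,6}
'b' @ 1: {3,4}
'a' @ 2: {1,2,5,6}
'b' @ 3: {3,4}
'a' @ 4: {1,2,5,6}
'b' @ 5: {3,4}
'a' @ 6: {1,2,5,6}
'a' @ 7: {7}  ✓accept
final: {7}; accept 7 in set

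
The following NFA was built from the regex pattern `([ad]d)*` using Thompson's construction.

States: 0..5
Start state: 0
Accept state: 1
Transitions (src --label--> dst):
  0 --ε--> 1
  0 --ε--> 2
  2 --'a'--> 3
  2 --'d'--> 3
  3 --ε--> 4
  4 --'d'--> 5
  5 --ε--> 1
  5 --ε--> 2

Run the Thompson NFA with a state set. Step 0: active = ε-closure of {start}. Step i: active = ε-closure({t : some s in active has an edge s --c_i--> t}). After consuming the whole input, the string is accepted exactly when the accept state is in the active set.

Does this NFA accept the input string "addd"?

S₀ = ε-closure({0}) = {0,1,2}
'a' @ 1: {3,4}
'd' @ 2: {1,2,5}  (accept∈set)
'd' @ 3: {3,4}
'd' @ 4: {1,2,5}  (accept∈set)
after full input: {1,2,5}  (accept=1 in)

Answer: ACCEPT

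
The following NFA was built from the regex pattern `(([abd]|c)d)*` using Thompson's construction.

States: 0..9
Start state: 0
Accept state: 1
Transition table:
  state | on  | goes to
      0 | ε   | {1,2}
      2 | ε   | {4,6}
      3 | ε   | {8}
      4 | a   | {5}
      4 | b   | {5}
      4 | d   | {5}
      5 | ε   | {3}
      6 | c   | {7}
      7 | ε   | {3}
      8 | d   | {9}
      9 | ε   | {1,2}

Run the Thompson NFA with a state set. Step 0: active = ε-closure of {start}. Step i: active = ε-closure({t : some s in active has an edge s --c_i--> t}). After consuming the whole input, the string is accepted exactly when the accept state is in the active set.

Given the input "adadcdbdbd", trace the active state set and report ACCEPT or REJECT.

Answer: ACCEPT

Steps:
S₀ = ε-closure({0}) = {0,1,2,4,6}
'a' @ 1: {3,5,8}
'd' @ 2: {1,2,4,6,9}  [accepting]
'a' @ 3: {3,5,8}
'd' @ 4: {1,2,4,6,9}  [accepting]
'c' @ 5: {3,7,8}
'd' @ 6: {1,2,4,6,9}  [accepting]
'b' @ 7: {3,5,8}
'd' @ 8: {1,2,4,6,9}  [accepting]
'b' @ 9: {3,5,8}
'd' @ 10: {1,2,4,6,9}  [accepting]
final: {1,2,4,6,9}; accept 1 in set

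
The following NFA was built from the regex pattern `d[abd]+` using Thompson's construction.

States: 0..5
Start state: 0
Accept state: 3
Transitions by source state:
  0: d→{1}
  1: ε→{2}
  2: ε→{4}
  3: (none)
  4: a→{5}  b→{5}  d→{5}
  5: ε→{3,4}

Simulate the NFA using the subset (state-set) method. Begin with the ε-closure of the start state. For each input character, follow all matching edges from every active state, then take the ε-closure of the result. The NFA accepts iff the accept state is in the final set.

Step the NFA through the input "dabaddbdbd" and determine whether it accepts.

Answer: ACCEPT

Steps:
initial (ε-close {0}): {0}
'd' @ 1: {1,2,4}
'a' @ 2: {3,4,5}  [accepting]
'b' @ 3: {3,4,5}  [accepting]
'a' @ 4: {3,4,5}  [accepting]
'd' @ 5: {3,4,5}  [accepting]
'd' @ 6: {3,4,5}  [accepting]
'b' @ 7: {3,4,5}  [accepting]
'd' @ 8: {3,4,5}  [accepting]
'b' @ 9: {3,4,5}  [accepting]
'd' @ 10: {3,4,5}  [accepting]
end set {3,4,5} — state 3 in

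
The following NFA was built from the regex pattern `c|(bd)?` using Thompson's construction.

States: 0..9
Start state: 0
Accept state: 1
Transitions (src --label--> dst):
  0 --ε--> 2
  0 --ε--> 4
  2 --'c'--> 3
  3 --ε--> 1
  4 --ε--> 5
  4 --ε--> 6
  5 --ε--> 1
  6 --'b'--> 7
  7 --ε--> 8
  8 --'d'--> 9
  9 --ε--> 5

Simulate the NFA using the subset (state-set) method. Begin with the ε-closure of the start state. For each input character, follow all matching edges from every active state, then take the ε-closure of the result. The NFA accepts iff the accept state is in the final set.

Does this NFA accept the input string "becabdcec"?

Answer: REJECT

Trace:
start: ε-closure({0}) = {0,1,2,4,5,6}
'b' @ 1: {7,8}
'e' @ 2: {}  — state set empty
rest 'cabdcec' ignored (set empty)
end set {} — state 1 not in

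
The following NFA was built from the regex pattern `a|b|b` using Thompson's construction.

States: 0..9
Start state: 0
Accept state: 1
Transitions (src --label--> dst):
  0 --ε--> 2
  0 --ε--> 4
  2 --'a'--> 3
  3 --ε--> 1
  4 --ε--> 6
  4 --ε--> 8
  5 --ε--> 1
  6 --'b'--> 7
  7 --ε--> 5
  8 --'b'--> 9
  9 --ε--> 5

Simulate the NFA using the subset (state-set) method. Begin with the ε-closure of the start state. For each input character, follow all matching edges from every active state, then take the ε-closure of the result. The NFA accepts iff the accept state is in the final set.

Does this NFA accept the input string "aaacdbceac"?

initial (ε-close {0}): {0,2,4,6,8}
'a' @ 1: {1,3}  [accepting]
'a' @ 2: {}  — state set empty
rest 'acdbceac' ignored (set empty)
end set {} — state 1 not in

Answer: REJECT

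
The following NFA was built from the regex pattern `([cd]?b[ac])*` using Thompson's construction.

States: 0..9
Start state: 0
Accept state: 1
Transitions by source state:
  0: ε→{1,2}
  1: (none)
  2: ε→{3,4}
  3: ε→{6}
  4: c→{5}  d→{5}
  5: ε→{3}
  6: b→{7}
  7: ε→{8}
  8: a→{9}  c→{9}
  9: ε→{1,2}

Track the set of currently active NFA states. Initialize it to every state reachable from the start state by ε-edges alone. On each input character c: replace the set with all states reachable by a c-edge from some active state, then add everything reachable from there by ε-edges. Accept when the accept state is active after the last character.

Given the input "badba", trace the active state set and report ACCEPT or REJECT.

Answer: ACCEPT

Derivation:
S₀ = ε-closure({0}) = {0,1,2,3,4,6}
'b' @ 1: {7,8}
'a' @ 2: {1,2,3,4,6,9}  [accepting]
'd' @ 3: {3,5,6}
'b' @ 4: {7,8}
'a' @ 5: {1,2,3,4,6,9}  [accepting]
end set {1,2,3,4,6,9} — state 1 in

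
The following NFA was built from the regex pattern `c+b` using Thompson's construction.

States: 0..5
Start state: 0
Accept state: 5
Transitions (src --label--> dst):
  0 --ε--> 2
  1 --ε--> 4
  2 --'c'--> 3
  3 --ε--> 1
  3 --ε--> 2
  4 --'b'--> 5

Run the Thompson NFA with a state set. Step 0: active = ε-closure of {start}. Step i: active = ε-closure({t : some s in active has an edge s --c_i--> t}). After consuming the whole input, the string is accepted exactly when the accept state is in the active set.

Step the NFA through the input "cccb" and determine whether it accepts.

Answer: ACCEPT

Trace:
initial (ε-close {0}): {0,2}
'c' @ 1: {1,2,3,4}
'c' @ 2: {1,2,3,4}
'c' @ 3: {1,2,3,4}
'b' @ 4: {5}  [accepting]
after full input: {5}  (accept=5 in)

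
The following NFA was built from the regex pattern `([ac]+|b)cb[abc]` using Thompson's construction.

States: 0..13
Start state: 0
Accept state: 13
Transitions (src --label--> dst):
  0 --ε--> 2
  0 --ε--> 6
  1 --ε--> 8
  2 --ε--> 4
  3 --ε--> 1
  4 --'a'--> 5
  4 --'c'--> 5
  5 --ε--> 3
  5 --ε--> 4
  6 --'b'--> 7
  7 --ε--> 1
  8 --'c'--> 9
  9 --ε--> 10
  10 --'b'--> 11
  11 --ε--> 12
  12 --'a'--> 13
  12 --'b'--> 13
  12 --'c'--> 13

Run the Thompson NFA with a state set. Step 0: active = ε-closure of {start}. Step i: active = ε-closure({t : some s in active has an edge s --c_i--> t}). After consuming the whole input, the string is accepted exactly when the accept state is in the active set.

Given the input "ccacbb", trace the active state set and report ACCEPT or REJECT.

start: ε-closure({0}) = {0,2,4,6}
'c' @ 1: {1,3,4,5,8}
'c' @ 2: {1,3,4,5,8,9,10}
'a' @ 3: {1,3,4,5,8}
'c' @ 4: {1,3,4,5,8,9,10}
'b' @ 5: {11,12}
'b' @ 6: {13}  (accept∈set)
end set {13} — state 13 in

Answer: ACCEPT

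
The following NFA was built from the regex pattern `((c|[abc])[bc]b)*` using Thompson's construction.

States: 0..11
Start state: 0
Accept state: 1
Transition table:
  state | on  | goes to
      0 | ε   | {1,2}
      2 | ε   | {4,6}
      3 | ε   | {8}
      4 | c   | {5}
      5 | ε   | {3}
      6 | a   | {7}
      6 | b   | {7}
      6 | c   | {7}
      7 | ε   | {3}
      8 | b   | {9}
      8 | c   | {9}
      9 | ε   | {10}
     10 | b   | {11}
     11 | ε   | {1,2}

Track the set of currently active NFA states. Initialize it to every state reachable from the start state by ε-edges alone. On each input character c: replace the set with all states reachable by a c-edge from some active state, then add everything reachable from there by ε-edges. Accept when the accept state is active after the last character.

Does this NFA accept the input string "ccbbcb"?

start: ε-closure({0}) = {0,1,2,4,6}
'c' @ 1: {3,5,7,8}
'c' @ 2: {9,10}
'b' @ 3: {1,2,4,6,11}  [accepting]
'b' @ 4: {3,7,8}
'c' @ 5: {9,10}
'b' @ 6: {1,2,4,6,11}  [accepting]
after full input: {1,2,4,6,11}  (accept=1 in)

Answer: ACCEPT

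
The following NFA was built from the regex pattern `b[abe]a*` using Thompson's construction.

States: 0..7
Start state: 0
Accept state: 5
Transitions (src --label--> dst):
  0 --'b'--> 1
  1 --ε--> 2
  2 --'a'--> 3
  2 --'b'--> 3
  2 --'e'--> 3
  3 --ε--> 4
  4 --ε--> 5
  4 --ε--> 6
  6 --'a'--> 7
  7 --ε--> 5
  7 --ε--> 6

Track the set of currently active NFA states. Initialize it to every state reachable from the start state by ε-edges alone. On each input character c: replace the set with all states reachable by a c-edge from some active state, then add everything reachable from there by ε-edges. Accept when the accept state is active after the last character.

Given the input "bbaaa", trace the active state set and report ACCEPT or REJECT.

Answer: ACCEPT

Trace:
initial (ε-close {0}): {0}
'b' @ 1: {1,2}
'b' @ 2: {3,4,5,6}  (accept∈set)
'a' @ 3: {5,6,7}  (accept∈set)
'a' @ 4: {5,6,7}  (accept∈set)
'a' @ 5: {5,6,7}  (accept∈set)
after full input: {5,6,7}  (accept=5 in)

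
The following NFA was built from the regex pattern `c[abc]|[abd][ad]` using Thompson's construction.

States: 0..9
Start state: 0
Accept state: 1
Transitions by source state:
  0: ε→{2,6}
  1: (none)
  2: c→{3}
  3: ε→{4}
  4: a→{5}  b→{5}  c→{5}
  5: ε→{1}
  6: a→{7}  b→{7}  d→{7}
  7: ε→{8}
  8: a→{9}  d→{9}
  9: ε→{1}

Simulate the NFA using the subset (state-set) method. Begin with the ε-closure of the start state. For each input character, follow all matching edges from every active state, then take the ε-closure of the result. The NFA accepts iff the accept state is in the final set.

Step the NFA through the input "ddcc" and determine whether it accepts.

Answer: REJECT

Trace:
S₀ = ε-closure({0}) = {0,2,6}
'd' @ 1: {7,8}
'd' @ 2: {1,9}  [accepting]
'c' @ 3: {}  — dead — no transitions
rest 'c' ignored (set empty)
end set {} — state 1 not in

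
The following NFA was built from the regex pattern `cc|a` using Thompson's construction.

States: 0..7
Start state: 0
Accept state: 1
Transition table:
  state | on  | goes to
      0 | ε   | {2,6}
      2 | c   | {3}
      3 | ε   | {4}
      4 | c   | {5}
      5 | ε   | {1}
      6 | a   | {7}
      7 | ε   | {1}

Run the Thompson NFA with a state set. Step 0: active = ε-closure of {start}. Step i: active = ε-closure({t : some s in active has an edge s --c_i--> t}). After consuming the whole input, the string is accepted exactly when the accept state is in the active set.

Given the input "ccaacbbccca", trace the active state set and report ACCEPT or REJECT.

Answer: REJECT

Trace:
initial (ε-close {0}): {0,2,6}
'c' @ 1: {3,4}
'c' @ 2: {1,5}  (accept∈set)
'a' @ 3: {}  — no active states
rest 'acbbccca' ignored (set empty)
after full input: {}  (accept=1 not in)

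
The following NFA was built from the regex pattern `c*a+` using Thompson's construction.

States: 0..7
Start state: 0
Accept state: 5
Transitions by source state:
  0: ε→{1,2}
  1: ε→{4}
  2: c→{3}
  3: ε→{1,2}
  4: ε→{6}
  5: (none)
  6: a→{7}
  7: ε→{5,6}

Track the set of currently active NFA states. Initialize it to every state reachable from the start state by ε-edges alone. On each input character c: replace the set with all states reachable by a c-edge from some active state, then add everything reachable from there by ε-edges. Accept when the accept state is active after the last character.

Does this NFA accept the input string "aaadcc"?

S₀ = ε-closure({0}) = {0,1,2,4,6}
'a' @ 1: {5,6,7}  (accept∈set)
'a' @ 2: {5,6,7}  (accept∈set)
'a' @ 3: {5,6,7}  (accept∈set)
'd' @ 4: {}  — no active states
rest 'cc' ignored (set empty)
after full input: {}  (accept=5 not in)

Answer: REJECT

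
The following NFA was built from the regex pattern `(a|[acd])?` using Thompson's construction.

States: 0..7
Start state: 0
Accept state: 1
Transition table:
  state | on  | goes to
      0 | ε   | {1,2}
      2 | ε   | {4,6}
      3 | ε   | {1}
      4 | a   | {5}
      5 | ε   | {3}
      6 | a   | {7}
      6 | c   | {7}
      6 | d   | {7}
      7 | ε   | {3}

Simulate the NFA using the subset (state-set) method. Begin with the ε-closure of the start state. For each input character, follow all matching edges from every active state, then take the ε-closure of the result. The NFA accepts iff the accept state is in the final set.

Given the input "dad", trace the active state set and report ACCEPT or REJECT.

Answer: REJECT

Derivation:
start: ε-closure({0}) = {0,1,2,4,6}
'd' @ 1: {1,3,7}  ✓accept
'a' @ 2: {}  — no active states
rest 'd' ignored (set empty)
after full input: {}  (accept=1 not in)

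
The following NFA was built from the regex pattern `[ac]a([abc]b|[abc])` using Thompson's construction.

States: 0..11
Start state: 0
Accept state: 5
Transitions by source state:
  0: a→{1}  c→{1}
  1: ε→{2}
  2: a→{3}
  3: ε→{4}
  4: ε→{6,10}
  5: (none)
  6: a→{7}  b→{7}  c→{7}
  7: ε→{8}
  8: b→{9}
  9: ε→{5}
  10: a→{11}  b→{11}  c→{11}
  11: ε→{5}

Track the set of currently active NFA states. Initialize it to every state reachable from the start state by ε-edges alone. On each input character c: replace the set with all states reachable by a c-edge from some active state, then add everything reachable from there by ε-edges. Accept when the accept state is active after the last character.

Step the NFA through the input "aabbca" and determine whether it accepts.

Answer: REJECT

Derivation:
initial (ε-close {0}): {0}
'a' @ 1: {1,2}
'a' @ 2: {3,4,6,10}
'b' @ 3: {5,7,8,11}  [accepting]
'b' @ 4: {5,9}  [accepting]
'c' @ 5: {}  — state set empty
rest 'a' ignored (set empty)
end set {} — state 5 not in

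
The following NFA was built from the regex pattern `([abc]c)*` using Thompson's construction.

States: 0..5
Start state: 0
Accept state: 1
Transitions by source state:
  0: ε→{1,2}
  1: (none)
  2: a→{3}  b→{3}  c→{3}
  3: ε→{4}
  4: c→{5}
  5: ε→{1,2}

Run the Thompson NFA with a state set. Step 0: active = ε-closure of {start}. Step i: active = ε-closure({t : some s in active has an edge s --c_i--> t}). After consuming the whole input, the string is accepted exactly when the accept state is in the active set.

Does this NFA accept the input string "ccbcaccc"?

start: ε-closure({0}) = {0,1,2}
'c' @ 1: {3,4}
'c' @ 2: {1,2,5}  ✓accept
'b' @ 3: {3,4}
'c' @ 4: {1,2,5}  ✓accept
'a' @ 5: {3,4}
'c' @ 6: {1,2,5}  ✓accept
'c' @ 7: {3,4}
'c' @ 8: {1,2,5}  ✓accept
end set {1,2,5} — state 1 in

Answer: ACCEPT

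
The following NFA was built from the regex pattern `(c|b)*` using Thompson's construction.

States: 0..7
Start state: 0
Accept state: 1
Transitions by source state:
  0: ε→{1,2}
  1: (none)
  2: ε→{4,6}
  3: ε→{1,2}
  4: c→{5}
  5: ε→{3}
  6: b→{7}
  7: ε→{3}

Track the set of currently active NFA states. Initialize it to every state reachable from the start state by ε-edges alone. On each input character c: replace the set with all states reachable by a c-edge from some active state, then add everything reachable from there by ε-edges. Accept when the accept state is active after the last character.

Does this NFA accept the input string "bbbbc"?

S₀ = ε-closure({0}) = {0,1,2,4,6}
'b' @ 1: {1,2,3,4,6,7}  ✓accept
'b' @ 2: {1,2,3,4,6,7}  ✓accept
'b' @ 3: {1,2,3,4,6,7}  ✓accept
'b' @ 4: {1,2,3,4,6,7}  ✓accept
'c' @ 5: {1,2,3,4,5,6}  ✓accept
end set {1,2,3,4,5,6} — state 1 in

Answer: ACCEPT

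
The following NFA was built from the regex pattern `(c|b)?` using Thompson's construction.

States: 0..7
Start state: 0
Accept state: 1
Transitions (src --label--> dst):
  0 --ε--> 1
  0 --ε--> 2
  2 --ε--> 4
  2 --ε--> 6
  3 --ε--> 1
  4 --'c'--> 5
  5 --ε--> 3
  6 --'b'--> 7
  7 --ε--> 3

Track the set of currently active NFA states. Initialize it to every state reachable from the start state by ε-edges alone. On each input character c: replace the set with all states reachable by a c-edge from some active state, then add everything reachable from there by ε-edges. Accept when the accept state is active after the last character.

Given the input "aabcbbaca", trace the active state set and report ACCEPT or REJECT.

start: ε-closure({0}) = {0,1,2,4,6}
'a' @ 1: {}  — no active states
rest 'abcbbaca' ignored (set empty)
end set {} — state 1 not in

Answer: REJECT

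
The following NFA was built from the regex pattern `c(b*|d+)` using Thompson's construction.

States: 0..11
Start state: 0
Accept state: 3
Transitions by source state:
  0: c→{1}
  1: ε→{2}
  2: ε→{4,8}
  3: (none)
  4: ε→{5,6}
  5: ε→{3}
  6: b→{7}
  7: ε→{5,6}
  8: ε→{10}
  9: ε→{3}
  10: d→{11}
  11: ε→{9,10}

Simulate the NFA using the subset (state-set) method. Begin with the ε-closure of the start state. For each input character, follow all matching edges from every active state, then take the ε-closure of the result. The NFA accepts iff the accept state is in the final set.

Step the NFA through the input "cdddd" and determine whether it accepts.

Answer: ACCEPT

Steps:
start: ε-closure({0}) = {0}
'c' @ 1: {1,2,3,4,5,6,8,10}  [accepting]
'd' @ 2: {3,9,10,11}  [accepting]
'd' @ 3: {3,9,10,11}  [accepting]
'd' @ 4: {3,9,10,11}  [accepting]
'd' @ 5: {3,9,10,11}  [accepting]
after full input: {3,9,10,11}  (accept=3 in)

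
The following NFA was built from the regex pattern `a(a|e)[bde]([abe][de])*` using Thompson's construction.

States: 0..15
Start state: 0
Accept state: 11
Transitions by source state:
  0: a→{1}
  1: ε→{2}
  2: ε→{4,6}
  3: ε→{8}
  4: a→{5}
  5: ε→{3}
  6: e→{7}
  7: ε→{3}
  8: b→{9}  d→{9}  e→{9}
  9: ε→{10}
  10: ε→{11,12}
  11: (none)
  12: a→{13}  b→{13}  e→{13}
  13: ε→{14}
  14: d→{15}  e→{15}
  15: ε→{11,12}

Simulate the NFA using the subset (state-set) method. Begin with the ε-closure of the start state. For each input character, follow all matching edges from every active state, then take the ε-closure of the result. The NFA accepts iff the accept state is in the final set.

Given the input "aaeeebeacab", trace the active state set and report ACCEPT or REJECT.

S₀ = ε-closure({0}) = {0}
'a' @ 1: {1,2,4,6}
'a' @ 2: {3,5,8}
'e' @ 3: {9,10,11,12}  ✓accept
'e' @ 4: {13,14}
'e' @ 5: {11,12,15}  ✓accept
'b' @ 6: {13,14}
'e' @ 7: {11,12,15}  ✓accept
'a' @ 8: {13,14}
'c' @ 9: {}  — no active states
rest 'ab' ignored (set empty)
end set {} — state 11 not in

Answer: REJECT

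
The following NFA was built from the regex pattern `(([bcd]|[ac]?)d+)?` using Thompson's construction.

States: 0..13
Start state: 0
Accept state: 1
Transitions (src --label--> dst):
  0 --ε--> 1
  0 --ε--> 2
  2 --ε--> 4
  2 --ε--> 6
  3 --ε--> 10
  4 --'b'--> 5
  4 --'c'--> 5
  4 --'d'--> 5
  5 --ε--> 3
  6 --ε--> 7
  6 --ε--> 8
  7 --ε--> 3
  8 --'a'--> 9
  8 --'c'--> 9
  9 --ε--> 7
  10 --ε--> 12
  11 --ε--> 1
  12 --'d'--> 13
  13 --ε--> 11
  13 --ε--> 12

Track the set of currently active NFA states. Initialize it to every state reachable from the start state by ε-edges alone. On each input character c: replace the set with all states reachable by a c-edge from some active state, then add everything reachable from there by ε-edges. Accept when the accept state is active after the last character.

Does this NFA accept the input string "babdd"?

Answer: REJECT

Trace:
S₀ = ε-closure({0}) = {0,1,2,3,4,6,7,8,10,12}
'b' @ 1: {3,5,10,12}
'a' @ 2: {}  — dead — no transitions
rest 'bdd' ignored (set empty)
end set {} — state 1 not in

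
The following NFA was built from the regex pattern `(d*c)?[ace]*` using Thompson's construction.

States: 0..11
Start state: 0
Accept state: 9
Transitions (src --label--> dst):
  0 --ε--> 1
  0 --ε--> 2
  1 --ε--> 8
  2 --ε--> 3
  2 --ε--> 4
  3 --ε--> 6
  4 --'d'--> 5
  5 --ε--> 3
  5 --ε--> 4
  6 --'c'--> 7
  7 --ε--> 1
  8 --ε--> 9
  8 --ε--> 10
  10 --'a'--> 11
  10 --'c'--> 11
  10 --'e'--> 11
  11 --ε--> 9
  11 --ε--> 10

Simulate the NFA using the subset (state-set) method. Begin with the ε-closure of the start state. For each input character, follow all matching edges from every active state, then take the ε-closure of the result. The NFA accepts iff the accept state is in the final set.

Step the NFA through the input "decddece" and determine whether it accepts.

S₀ = ε-closure({0}) = {0,1,2,3,4,6,8,9,10}
'd' @ 1: {3,4,5,6}
'e' @ 2: {}  — dead — no transitions
rest 'cddece' ignored (set empty)
end set {} — state 9 not in

Answer: REJECT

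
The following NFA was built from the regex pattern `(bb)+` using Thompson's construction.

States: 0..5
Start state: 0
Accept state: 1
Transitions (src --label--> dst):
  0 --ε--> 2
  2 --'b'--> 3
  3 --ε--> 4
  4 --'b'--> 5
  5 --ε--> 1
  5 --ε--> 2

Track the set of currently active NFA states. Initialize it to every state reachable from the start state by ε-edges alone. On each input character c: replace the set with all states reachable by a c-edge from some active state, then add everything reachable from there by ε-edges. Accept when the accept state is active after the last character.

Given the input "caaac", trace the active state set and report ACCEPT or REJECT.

initial (ε-close {0}): {0,2}
'c' @ 1: {}  — no active states
rest 'aaac' ignored (set empty)
after full input: {}  (accept=1 not in)

Answer: REJECT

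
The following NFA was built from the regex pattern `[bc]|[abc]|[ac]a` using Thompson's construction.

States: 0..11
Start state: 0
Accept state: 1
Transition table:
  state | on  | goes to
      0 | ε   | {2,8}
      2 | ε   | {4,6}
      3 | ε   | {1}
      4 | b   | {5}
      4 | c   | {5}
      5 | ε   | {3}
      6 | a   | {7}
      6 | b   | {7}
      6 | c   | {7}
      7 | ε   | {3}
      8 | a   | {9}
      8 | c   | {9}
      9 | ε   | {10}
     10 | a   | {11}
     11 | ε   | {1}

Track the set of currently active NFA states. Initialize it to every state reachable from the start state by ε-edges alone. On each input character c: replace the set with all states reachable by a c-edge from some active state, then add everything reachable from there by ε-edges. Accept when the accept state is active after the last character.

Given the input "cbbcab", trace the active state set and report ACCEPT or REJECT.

start: ε-closure({0}) = {0,2,4,6,8}
'c' @ 1: {1,3,5,7,9,10}  ✓accept
'b' @ 2: {}  — state set empty
rest 'bcab' ignored (set empty)
after full input: {}  (accept=1 not in)

Answer: REJECT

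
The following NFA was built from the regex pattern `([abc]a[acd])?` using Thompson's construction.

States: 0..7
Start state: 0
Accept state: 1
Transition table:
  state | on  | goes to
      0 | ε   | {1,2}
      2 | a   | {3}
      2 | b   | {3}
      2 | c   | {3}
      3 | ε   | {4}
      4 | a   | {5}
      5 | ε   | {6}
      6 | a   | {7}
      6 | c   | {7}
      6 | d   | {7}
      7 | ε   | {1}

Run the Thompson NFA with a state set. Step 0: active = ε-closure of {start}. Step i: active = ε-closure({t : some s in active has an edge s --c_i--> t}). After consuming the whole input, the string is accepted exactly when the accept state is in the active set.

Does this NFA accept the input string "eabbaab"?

Answer: REJECT

Derivation:
initial (ε-close {0}): {0,1,2}
'e' @ 1: {}  — dead — no transitions
rest 'abbaab' ignored (set empty)
end set {} — state 1 not in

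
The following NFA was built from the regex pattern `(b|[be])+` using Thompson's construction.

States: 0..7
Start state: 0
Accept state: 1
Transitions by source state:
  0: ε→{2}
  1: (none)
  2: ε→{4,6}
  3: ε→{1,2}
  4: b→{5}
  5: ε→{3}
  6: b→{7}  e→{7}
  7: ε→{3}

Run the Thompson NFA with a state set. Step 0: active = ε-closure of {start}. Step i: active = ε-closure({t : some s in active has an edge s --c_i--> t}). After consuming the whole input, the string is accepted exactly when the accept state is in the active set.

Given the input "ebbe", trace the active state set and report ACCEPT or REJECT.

Answer: ACCEPT

Trace:
S₀ = ε-closure({0}) = {0,2,4,6}
'e' @ 1: {1,2,3,4,6,7}  [accepting]
'b' @ 2: {1,2,3,4,5,6,7}  [accepting]
'b' @ 3: {1,2,3,4,5,6,7}  [accepting]
'e' @ 4: {1,2,3,4,6,7}  [accepting]
final: {1,2,3,4,6,7}; accept 1 in set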